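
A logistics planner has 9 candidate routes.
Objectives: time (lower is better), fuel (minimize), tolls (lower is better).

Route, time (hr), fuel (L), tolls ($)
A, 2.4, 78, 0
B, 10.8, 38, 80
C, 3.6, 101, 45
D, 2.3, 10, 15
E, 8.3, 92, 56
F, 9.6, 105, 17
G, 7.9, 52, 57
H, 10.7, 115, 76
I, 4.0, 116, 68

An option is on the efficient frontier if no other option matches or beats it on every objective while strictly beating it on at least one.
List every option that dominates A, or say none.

none

B: worse on time (10.8 vs 2.4).
C: worse on time (3.6 vs 2.4).
D: worse on tolls (15 vs 0).
E: worse on time (8.3 vs 2.4).
F: worse on time (9.6 vs 2.4).
G: worse on time (7.9 vs 2.4).
H: worse on time (10.7 vs 2.4).
I: worse on time (4.0 vs 2.4).
No option dominates A.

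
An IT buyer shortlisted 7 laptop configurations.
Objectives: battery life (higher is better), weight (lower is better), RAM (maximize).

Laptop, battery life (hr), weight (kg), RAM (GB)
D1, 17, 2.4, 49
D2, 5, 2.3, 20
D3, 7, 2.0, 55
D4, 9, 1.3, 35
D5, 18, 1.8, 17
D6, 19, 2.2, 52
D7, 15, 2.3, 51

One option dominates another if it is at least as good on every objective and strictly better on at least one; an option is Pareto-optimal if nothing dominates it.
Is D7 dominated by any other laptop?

Yes

D6 vs D7: battery life 19≥15, weight 2.2≤2.3, RAM 52≥51 — D6 is at least as good on every objective and strictly better on at least one, so D6 dominates D7.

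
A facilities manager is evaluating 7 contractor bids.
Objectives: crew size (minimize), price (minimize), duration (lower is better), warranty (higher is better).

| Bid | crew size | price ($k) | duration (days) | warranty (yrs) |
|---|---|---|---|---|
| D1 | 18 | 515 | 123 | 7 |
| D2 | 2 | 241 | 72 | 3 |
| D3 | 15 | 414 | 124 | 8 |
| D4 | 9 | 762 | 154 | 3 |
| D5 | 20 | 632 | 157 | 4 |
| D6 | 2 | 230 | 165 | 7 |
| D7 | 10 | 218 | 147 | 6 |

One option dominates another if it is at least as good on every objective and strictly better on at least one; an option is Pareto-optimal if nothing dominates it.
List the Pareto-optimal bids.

D1: not dominated.
D2: not dominated (best duration).
D3: not dominated (best warranty).
D4: dominated by D2 (crew size 2≤9, price 241≤762, duration 72≤154, warranty 3≥3).
D5: dominated by D1 (crew size 18≤20, price 515≤632, duration 123≤157, warranty 7≥4).
D6: not dominated.
D7: not dominated (best price).

D1, D2, D3, D6, D7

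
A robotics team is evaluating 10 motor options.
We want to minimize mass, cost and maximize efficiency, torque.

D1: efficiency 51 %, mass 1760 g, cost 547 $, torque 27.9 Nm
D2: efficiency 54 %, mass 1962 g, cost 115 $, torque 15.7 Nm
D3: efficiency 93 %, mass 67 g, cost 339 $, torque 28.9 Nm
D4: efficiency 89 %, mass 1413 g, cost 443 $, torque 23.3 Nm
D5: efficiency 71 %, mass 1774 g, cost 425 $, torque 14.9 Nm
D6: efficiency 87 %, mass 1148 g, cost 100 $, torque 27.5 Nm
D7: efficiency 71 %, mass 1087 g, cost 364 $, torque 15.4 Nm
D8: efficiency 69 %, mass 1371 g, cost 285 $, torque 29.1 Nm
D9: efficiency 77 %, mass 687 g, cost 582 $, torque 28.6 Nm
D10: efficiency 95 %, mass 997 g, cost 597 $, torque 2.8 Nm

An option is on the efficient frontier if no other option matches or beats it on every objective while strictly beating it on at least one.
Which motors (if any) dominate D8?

D1: worse on efficiency (51 vs 69).
D2: worse on efficiency (54 vs 69).
D3: worse on cost (339 vs 285).
D4: worse on mass (1413 vs 1371).
D5: worse on mass (1774 vs 1371).
D6: worse on torque (27.5 vs 29.1).
D7: worse on cost (364 vs 285).
D9: worse on cost (582 vs 285).
D10: worse on cost (597 vs 285).
No option dominates D8.

none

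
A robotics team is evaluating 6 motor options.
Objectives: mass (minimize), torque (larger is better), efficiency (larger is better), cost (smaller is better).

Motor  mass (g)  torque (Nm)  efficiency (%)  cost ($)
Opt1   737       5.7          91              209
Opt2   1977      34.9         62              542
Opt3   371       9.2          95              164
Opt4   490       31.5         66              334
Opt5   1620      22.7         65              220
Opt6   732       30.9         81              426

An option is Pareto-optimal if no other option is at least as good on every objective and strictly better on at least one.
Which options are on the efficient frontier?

Opt2, Opt3, Opt4, Opt5, Opt6

Opt1: dominated by Opt3 (mass 371≤737, torque 9.2≥5.7, efficiency 95≥91, cost 164≤209).
Opt2: not dominated (best torque).
Opt3: not dominated (best mass).
Opt4: not dominated.
Opt5: not dominated.
Opt6: not dominated.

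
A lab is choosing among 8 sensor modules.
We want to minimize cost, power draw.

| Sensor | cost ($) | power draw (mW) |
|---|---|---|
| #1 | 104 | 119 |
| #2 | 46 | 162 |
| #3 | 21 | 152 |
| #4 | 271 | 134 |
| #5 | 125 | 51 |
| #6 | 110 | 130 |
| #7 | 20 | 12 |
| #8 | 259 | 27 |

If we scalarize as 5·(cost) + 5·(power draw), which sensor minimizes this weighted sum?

#1: 5·104 + 5·119 = 1115
#2: 5·46 + 5·162 = 1040
#3: 5·21 + 5·152 = 865
#4: 5·271 + 5·134 = 2025
#5: 5·125 + 5·51 = 880
#6: 5·110 + 5·130 = 1200
#7: 5·20 + 5·12 = 160
#8: 5·259 + 5·27 = 1430
Lowest: #7 at 160.

#7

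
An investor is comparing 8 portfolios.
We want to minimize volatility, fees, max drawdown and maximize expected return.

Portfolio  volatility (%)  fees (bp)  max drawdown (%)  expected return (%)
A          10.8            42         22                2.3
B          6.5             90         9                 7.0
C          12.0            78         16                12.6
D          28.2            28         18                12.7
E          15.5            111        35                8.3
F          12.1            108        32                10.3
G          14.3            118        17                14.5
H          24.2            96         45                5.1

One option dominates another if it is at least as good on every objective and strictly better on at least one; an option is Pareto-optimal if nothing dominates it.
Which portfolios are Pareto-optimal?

A, B, C, D, G

A: not dominated.
B: not dominated (best volatility).
C: not dominated.
D: not dominated (best fees).
E: dominated by C (volatility 12.0≤15.5, fees 78≤111, max drawdown 16≤35, expected return 12.6≥8.3).
F: dominated by C (volatility 12.0≤12.1, fees 78≤108, max drawdown 16≤32, expected return 12.6≥10.3).
G: not dominated (best expected return).
H: dominated by B (volatility 6.5≤24.2, fees 90≤96, max drawdown 9≤45, expected return 7.0≥5.1).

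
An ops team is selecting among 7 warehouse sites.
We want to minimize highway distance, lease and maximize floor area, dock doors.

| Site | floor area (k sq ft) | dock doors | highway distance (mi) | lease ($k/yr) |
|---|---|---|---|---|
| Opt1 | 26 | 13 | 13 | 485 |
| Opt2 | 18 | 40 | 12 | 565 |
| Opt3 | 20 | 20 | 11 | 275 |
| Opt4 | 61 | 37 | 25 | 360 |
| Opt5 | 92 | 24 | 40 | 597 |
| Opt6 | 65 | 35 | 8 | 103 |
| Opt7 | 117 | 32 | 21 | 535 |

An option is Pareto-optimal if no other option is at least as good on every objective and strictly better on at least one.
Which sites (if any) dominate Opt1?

Opt6: floor area 65≥26, dock doors 35≥13, highway distance 8≤13, lease 103≤485 — dominates Opt1.
Others (Opt2, Opt3, Opt4, Opt5, Opt7) are each worse than Opt1 on at least one objective.

Opt6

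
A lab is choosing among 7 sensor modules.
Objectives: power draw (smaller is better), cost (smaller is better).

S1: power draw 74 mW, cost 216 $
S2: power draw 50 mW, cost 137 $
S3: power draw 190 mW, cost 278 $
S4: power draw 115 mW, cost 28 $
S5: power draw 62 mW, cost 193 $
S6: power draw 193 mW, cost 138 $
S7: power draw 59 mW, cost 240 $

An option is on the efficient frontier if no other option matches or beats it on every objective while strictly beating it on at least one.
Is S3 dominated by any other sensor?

Yes

S1 vs S3: power draw 74≤190, cost 216≤278 — S1 is at least as good on every objective and strictly better on at least one, so S1 dominates S3.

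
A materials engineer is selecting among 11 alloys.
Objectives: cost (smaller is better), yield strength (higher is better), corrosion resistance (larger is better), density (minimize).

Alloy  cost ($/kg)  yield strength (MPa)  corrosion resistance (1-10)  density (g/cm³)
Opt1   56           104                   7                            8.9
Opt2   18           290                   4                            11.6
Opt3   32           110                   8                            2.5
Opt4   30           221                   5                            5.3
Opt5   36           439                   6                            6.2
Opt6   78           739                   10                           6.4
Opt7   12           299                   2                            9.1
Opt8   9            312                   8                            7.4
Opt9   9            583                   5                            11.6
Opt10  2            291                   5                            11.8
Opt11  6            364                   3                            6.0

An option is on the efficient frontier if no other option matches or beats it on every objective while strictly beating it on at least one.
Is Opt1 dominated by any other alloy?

Yes

Opt3 vs Opt1: cost 32≤56, yield strength 110≥104, corrosion resistance 8≥7, density 2.5≤8.9 — Opt3 is at least as good on every objective and strictly better on at least one, so Opt3 dominates Opt1.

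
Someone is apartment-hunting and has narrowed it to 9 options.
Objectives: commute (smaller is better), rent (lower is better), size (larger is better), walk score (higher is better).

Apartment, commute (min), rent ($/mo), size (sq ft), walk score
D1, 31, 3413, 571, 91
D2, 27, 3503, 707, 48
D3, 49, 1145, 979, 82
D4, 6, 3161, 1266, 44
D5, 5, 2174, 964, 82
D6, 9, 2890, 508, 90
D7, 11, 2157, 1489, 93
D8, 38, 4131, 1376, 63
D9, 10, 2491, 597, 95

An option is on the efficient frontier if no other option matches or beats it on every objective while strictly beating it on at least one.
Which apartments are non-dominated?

D3, D4, D5, D6, D7, D9

D1: dominated by D7 (commute 11≤31, rent 2157≤3413, size 1489≥571, walk score 93≥91).
D2: dominated by D5 (commute 5≤27, rent 2174≤3503, size 964≥707, walk score 82≥48).
D3: not dominated (best rent).
D4: not dominated.
D5: not dominated (best commute).
D6: not dominated.
D7: not dominated (best size).
D8: dominated by D7 (commute 11≤38, rent 2157≤4131, size 1489≥1376, walk score 93≥63).
D9: not dominated (best walk score).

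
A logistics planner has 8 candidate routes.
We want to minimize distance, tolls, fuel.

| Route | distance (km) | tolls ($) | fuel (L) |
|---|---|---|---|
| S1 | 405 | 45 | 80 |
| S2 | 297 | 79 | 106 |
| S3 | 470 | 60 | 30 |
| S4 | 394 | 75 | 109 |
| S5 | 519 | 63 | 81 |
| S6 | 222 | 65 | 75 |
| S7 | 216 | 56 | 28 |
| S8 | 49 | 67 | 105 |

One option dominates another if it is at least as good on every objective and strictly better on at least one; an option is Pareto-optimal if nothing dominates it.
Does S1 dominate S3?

No

S1 vs S3: S1 is worse on fuel (80 vs 30), so it does not dominate S3.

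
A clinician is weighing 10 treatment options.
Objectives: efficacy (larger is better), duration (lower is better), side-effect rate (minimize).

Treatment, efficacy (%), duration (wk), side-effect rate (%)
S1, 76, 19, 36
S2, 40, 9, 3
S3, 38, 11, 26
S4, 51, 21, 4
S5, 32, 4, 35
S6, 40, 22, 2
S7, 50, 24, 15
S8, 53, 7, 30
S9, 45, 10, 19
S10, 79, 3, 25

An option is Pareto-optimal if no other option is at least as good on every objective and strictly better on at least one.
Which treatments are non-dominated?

S1: dominated by S10 (efficacy 79≥76, duration 3≤19, side-effect rate 25≤36).
S2: not dominated.
S3: dominated by S2 (efficacy 40≥38, duration 9≤11, side-effect rate 3≤26).
S4: not dominated.
S5: dominated by S10 (efficacy 79≥32, duration 3≤4, side-effect rate 25≤35).
S6: not dominated (best side-effect rate).
S7: dominated by S4 (efficacy 51≥50, duration 21≤24, side-effect rate 4≤15).
S8: dominated by S10 (efficacy 79≥53, duration 3≤7, side-effect rate 25≤30).
S9: not dominated.
S10: not dominated (best efficacy).

S2, S4, S6, S9, S10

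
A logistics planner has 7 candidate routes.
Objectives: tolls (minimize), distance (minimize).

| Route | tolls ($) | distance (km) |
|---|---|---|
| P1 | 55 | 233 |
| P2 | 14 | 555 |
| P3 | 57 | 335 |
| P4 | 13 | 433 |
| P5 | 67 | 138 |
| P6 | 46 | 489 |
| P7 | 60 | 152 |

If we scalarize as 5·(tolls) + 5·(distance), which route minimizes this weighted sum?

P5

P1: 5·55 + 5·233 = 1440
P2: 5·14 + 5·555 = 2845
P3: 5·57 + 5·335 = 1960
P4: 5·13 + 5·433 = 2230
P5: 5·67 + 5·138 = 1025
P6: 5·46 + 5·489 = 2675
P7: 5·60 + 5·152 = 1060
Lowest: P5 at 1025.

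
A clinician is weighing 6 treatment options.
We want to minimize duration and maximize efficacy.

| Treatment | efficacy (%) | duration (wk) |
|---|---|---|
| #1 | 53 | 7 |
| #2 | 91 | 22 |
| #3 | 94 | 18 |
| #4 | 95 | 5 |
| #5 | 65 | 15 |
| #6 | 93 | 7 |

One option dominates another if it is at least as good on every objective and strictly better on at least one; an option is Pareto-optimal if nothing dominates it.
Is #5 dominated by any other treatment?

#4 vs #5: efficacy 95≥65, duration 5≤15 — #4 is at least as good on every objective and strictly better on at least one, so #4 dominates #5.

Yes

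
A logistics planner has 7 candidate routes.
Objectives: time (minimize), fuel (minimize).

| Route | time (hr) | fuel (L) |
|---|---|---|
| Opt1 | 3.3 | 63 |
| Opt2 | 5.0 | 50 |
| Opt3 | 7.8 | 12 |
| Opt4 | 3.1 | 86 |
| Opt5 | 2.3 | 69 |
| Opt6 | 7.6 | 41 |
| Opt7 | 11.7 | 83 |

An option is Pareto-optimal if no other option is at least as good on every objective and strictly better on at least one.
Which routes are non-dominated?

Opt1: not dominated.
Opt2: not dominated.
Opt3: not dominated (best fuel).
Opt4: dominated by Opt5 (time 2.3≤3.1, fuel 69≤86).
Opt5: not dominated (best time).
Opt6: not dominated.
Opt7: dominated by Opt1 (time 3.3≤11.7, fuel 63≤83).

Opt1, Opt2, Opt3, Opt5, Opt6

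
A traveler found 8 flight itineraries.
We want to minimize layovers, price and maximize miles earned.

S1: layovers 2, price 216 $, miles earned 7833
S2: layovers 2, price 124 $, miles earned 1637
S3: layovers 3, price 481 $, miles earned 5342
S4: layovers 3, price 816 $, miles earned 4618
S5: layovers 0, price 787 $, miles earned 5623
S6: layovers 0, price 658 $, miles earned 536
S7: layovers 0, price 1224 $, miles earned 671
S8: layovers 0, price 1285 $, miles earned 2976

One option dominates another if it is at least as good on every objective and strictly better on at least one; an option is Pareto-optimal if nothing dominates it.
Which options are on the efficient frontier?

S1, S2, S5, S6

S1: not dominated (best miles earned).
S2: not dominated (best price).
S3: dominated by S1 (layovers 2≤3, price 216≤481, miles earned 7833≥5342).
S4: dominated by S1 (layovers 2≤3, price 216≤816, miles earned 7833≥4618).
S5: not dominated.
S6: not dominated.
S7: dominated by S5 (layovers 0≤0, price 787≤1224, miles earned 5623≥671).
S8: dominated by S5 (layovers 0≤0, price 787≤1285, miles earned 5623≥2976).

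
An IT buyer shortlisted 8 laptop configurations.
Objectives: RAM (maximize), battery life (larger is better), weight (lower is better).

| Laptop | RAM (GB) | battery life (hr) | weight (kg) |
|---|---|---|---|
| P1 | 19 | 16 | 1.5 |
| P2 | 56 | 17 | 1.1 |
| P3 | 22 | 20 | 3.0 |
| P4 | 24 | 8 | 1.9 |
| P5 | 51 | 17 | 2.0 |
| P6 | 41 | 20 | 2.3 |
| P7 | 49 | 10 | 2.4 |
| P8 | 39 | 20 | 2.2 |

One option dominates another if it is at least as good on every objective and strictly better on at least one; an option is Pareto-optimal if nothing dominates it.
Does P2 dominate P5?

P2 vs P5: RAM 56≥51, battery life 17≥17, weight 1.1≤2.0 — P2 is at least as good on every objective with at least one strict improvement.

Yes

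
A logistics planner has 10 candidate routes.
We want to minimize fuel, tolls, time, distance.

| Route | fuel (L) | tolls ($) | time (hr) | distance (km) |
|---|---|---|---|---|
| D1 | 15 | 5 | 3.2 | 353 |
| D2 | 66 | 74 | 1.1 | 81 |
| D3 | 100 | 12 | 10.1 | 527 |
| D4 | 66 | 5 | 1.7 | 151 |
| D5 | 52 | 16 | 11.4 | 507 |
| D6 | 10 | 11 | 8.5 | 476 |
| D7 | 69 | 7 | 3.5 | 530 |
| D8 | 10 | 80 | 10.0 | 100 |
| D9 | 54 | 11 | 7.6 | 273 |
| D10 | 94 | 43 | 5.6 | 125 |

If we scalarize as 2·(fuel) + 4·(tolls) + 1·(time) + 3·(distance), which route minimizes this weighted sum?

D1: 2·15 + 4·5 + 1·3.2 + 3·353 = 1112.2
D2: 2·66 + 4·74 + 1·1.1 + 3·81 = 672.1
D3: 2·100 + 4·12 + 1·10.1 + 3·527 = 1839.1
D4: 2·66 + 4·5 + 1·1.7 + 3·151 = 606.7
D5: 2·52 + 4·16 + 1·11.4 + 3·507 = 1700.4
D6: 2·10 + 4·11 + 1·8.5 + 3·476 = 1500.5
D7: 2·69 + 4·7 + 1·3.5 + 3·530 = 1759.5
D8: 2·10 + 4·80 + 1·10.0 + 3·100 = 650.0
D9: 2·54 + 4·11 + 1·7.6 + 3·273 = 978.6
D10: 2·94 + 4·43 + 1·5.6 + 3·125 = 740.6
Lowest: D4 at 606.7.

D4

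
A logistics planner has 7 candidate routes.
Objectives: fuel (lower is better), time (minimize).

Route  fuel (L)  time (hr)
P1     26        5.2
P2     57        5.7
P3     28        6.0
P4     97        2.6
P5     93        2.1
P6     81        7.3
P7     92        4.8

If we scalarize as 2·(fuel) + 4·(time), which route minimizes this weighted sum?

P1: 2·26 + 4·5.2 = 72.8
P2: 2·57 + 4·5.7 = 136.8
P3: 2·28 + 4·6.0 = 80.0
P4: 2·97 + 4·2.6 = 204.4
P5: 2·93 + 4·2.1 = 194.4
P6: 2·81 + 4·7.3 = 191.2
P7: 2·92 + 4·4.8 = 203.2
Lowest: P1 at 72.8.

P1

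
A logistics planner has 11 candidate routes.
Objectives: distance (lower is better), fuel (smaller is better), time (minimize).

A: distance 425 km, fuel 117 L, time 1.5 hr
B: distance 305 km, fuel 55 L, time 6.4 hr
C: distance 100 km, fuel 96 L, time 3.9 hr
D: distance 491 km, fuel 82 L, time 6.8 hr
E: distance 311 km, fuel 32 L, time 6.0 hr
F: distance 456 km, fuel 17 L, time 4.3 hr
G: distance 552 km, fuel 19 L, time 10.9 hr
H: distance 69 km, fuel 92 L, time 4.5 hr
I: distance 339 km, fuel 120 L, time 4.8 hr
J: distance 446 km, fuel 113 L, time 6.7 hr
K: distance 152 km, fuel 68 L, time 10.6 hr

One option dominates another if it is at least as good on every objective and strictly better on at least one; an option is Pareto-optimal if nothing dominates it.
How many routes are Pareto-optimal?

A: not dominated (best time).
B: not dominated.
C: not dominated.
D: dominated by B (distance 305≤491, fuel 55≤82, time 6.4≤6.8).
E: not dominated.
F: not dominated (best fuel).
G: dominated by F (distance 456≤552, fuel 17≤19, time 4.3≤10.9).
H: not dominated (best distance).
I: dominated by C (distance 100≤339, fuel 96≤120, time 3.9≤4.8).
J: dominated by B (distance 305≤446, fuel 55≤113, time 6.4≤6.7).
K: not dominated.
Pareto-optimal: A, B, C, E, F, H, K → 7.

7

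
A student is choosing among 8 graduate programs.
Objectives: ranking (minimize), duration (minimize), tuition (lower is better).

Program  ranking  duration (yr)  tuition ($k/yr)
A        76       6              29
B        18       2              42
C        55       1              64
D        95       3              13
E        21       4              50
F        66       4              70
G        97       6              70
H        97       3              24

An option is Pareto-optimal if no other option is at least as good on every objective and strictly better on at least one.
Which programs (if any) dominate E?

B: ranking 18≤21, duration 2≤4, tuition 42≤50 — dominates E.
Others (A, C, D, F, G, H) are each worse than E on at least one objective.

B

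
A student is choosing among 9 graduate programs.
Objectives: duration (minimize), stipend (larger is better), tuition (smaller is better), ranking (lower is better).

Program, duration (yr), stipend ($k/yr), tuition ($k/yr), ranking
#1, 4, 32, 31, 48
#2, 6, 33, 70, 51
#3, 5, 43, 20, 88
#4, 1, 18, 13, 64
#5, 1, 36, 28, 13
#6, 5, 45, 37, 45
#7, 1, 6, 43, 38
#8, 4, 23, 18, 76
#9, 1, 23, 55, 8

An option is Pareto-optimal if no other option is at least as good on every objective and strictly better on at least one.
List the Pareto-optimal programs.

#3, #4, #5, #6, #8, #9

#1: dominated by #5 (duration 1≤4, stipend 36≥32, tuition 28≤31, ranking 13≤48).
#2: dominated by #5 (duration 1≤6, stipend 36≥33, tuition 28≤70, ranking 13≤51).
#3: not dominated.
#4: not dominated (best tuition).
#5: not dominated.
#6: not dominated (best stipend).
#7: dominated by #5 (duration 1≤1, stipend 36≥6, tuition 28≤43, ranking 13≤38).
#8: not dominated.
#9: not dominated (best ranking).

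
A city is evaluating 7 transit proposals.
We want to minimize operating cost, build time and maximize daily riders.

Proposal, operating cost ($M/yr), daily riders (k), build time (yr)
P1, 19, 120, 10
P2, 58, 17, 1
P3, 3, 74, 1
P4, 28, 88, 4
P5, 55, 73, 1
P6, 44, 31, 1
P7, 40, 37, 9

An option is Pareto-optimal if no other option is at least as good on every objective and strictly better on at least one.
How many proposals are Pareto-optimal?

3

P1: not dominated (best daily riders).
P2: dominated by P3 (operating cost 3≤58, daily riders 74≥17, build time 1≤1).
P3: not dominated (best operating cost).
P4: not dominated.
P5: dominated by P3 (operating cost 3≤55, daily riders 74≥73, build time 1≤1).
P6: dominated by P3 (operating cost 3≤44, daily riders 74≥31, build time 1≤1).
P7: dominated by P3 (operating cost 3≤40, daily riders 74≥37, build time 1≤9).
Pareto-optimal: P1, P3, P4 → 3.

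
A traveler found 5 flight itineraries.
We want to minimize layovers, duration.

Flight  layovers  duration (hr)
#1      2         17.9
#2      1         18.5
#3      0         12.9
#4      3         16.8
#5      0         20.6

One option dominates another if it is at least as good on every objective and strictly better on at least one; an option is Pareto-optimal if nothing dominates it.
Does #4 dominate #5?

No

#4 vs #5: #4 is worse on layovers (3 vs 0), so it does not dominate #5.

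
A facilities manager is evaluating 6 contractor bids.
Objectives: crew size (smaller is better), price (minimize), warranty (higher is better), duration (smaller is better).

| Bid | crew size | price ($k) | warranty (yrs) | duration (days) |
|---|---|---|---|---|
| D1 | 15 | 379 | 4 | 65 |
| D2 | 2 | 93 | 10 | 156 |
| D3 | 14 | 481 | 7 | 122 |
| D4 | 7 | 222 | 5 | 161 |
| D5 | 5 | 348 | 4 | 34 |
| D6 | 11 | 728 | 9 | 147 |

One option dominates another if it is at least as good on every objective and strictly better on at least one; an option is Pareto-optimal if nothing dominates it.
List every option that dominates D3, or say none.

none

D1: worse on crew size (15 vs 14).
D2: worse on duration (156 vs 122).
D4: worse on warranty (5 vs 7).
D5: worse on warranty (4 vs 7).
D6: worse on price (728 vs 481).
No option dominates D3.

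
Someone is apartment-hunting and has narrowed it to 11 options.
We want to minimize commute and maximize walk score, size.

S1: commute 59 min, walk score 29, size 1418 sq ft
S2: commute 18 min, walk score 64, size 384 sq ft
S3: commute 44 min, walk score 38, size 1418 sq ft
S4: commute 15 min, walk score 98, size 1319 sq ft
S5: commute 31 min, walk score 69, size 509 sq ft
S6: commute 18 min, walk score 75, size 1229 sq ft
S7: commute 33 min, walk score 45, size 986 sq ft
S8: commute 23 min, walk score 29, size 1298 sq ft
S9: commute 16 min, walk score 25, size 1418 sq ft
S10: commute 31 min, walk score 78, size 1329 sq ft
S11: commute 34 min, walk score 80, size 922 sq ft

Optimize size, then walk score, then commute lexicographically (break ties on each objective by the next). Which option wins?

S3

First maximize size: best is 1418, kept {S1, S3, S9}.
Then maximize walk score: best is 38, kept {S3}.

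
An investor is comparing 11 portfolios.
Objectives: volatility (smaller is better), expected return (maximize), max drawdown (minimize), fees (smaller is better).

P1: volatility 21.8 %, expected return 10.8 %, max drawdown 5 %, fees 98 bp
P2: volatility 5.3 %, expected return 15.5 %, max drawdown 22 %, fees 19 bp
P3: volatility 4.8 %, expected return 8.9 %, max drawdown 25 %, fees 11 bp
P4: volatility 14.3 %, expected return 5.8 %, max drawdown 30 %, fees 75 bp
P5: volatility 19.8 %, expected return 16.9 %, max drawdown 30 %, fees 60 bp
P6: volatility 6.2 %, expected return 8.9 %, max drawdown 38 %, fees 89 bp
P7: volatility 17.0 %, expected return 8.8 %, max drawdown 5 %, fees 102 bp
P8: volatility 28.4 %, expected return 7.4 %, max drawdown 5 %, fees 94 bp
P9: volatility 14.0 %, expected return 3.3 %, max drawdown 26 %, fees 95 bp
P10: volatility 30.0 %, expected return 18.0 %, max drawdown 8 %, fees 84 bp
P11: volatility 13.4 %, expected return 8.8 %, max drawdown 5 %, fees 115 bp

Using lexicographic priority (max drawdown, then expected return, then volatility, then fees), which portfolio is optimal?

P1

First minimize max drawdown: best is 5, kept {P1, P7, P8, P11}.
Then maximize expected return: best is 10.8, kept {P1}.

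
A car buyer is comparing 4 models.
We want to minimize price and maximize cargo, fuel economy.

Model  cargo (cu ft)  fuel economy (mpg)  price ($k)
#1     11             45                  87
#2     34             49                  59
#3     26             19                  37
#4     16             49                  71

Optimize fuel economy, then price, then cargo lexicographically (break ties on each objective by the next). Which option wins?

First maximize fuel economy: best is 49, kept {#2, #4}.
Then minimize price: best is 59, kept {#2}.

#2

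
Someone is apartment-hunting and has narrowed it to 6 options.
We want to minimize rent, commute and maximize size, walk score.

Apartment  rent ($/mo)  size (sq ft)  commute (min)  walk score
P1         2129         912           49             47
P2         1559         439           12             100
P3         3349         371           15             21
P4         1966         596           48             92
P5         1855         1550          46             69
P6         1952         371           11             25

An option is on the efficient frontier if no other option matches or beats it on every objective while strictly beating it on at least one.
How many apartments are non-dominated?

4

P1: dominated by P5 (rent 1855≤2129, size 1550≥912, commute 46≤49, walk score 69≥47).
P2: not dominated (best rent).
P3: dominated by P2 (rent 1559≤3349, size 439≥371, commute 12≤15, walk score 100≥21).
P4: not dominated.
P5: not dominated (best size).
P6: not dominated (best commute).
Pareto-optimal: P2, P4, P5, P6 → 4.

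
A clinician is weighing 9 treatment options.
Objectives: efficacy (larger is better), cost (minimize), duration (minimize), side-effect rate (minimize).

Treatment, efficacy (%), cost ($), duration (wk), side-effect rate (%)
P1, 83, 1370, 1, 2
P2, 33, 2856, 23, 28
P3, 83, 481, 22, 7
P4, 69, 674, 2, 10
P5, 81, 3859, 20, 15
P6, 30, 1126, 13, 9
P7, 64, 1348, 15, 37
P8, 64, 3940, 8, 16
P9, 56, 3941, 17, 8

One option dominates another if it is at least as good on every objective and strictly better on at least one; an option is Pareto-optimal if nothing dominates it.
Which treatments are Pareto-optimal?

P1, P3, P4, P6

P1: not dominated (best duration).
P2: dominated by P1 (efficacy 83≥33, cost 1370≤2856, duration 1≤23, side-effect rate 2≤28).
P3: not dominated (best cost).
P4: not dominated.
P5: dominated by P1 (efficacy 83≥81, cost 1370≤3859, duration 1≤20, side-effect rate 2≤15).
P6: not dominated.
P7: dominated by P4 (efficacy 69≥64, cost 674≤1348, duration 2≤15, side-effect rate 10≤37).
P8: dominated by P1 (efficacy 83≥64, cost 1370≤3940, duration 1≤8, side-effect rate 2≤16).
P9: dominated by P1 (efficacy 83≥56, cost 1370≤3941, duration 1≤17, side-effect rate 2≤8).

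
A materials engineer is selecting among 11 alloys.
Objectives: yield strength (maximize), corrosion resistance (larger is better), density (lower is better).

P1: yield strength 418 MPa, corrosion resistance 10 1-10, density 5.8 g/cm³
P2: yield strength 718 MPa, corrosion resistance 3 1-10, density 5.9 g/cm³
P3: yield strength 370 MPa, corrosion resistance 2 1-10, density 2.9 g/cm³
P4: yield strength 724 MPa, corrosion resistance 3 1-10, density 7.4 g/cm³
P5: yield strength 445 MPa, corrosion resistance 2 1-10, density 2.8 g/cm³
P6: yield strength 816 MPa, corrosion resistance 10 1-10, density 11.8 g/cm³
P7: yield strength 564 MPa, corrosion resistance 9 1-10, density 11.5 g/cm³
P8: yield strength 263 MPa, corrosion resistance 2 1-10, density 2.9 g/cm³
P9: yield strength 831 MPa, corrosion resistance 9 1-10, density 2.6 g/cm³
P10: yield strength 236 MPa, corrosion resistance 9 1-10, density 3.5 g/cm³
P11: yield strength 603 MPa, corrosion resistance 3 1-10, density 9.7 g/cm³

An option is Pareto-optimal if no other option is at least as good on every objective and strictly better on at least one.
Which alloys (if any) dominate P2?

P9

P9: yield strength 831≥718, corrosion resistance 9≥3, density 2.6≤5.9 — dominates P2.
Others (P1, P3, P4, P5, P6, P7, P8, P10, P11) are each worse than P2 on at least one objective.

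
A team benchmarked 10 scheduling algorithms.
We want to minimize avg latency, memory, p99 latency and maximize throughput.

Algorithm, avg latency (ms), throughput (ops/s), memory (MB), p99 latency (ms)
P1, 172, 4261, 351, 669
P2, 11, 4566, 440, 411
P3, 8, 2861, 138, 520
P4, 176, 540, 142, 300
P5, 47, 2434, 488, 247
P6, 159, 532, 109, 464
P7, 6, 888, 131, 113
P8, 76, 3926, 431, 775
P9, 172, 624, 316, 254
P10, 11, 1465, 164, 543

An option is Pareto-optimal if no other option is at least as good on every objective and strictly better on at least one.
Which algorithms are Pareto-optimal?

P1: not dominated.
P2: not dominated (best throughput).
P3: not dominated.
P4: dominated by P7 (avg latency 6≤176, throughput 888≥540, memory 131≤142, p99 latency 113≤300).
P5: not dominated.
P6: not dominated (best memory).
P7: not dominated (best avg latency).
P8: not dominated.
P9: dominated by P7 (avg latency 6≤172, throughput 888≥624, memory 131≤316, p99 latency 113≤254).
P10: dominated by P3 (avg latency 8≤11, throughput 2861≥1465, memory 138≤164, p99 latency 520≤543).

P1, P2, P3, P5, P6, P7, P8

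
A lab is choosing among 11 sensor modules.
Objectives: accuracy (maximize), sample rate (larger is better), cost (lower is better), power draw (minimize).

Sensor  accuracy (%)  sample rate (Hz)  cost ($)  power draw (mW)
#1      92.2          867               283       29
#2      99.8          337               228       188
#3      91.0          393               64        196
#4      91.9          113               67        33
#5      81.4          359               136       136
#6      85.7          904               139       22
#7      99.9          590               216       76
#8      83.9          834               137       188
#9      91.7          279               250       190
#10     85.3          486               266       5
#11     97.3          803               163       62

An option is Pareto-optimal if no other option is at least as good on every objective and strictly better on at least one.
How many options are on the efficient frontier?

#1: not dominated.
#2: dominated by #7 (accuracy 99.9≥99.8, sample rate 590≥337, cost 216≤228, power draw 76≤188).
#3: not dominated (best cost).
#4: not dominated.
#5: not dominated.
#6: not dominated (best sample rate).
#7: not dominated (best accuracy).
#8: not dominated.
#9: dominated by #2 (accuracy 99.8≥91.7, sample rate 337≥279, cost 228≤250, power draw 188≤190).
#10: not dominated (best power draw).
#11: not dominated.
Pareto-optimal: #1, #3, #4, #5, #6, #7, #8, #10, #11 → 9.

9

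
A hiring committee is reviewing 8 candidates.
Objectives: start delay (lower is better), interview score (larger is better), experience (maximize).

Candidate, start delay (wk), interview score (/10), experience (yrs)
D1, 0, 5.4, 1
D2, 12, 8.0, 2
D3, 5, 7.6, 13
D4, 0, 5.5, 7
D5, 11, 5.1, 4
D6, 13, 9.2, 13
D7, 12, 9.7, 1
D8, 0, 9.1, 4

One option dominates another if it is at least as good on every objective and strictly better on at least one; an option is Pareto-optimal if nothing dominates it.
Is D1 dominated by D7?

No

D7 vs D1: D7 is worse on start delay (12 vs 0), so it does not dominate D1.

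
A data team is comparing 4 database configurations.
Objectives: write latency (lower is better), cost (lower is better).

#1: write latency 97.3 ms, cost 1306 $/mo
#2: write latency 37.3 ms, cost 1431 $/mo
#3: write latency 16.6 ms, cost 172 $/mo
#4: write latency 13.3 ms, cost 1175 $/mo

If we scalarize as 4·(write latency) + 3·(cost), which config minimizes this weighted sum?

#3

#1: 4·97.3 + 3·1306 = 4307.2
#2: 4·37.3 + 3·1431 = 4442.2
#3: 4·16.6 + 3·172 = 582.4
#4: 4·13.3 + 3·1175 = 3578.2
Lowest: #3 at 582.4.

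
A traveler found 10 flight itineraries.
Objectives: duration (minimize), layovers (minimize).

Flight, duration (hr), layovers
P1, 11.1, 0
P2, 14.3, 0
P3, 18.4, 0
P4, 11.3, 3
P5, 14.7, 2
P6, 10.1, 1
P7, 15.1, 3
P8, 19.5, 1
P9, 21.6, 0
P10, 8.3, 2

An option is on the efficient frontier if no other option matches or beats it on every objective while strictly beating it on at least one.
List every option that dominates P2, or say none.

P1

P1: duration 11.1≤14.3, layovers 0≤0 — dominates P2.
Others (P3, P4, P5, P6, P7, P8, P9, P10) are each worse than P2 on at least one objective.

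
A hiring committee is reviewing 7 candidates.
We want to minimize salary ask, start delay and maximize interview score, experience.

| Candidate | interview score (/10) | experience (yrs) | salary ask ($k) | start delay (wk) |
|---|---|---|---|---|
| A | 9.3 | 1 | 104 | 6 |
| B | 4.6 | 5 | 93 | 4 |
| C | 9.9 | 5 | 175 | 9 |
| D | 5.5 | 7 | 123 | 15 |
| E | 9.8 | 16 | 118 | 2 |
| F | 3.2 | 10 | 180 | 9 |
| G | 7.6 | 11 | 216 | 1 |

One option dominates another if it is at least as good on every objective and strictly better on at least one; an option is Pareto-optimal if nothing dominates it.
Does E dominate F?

E vs F: interview score 9.8≥3.2, experience 16≥10, salary ask 118≤180, start delay 2≤9 — E is at least as good on every objective with at least one strict improvement.

Yes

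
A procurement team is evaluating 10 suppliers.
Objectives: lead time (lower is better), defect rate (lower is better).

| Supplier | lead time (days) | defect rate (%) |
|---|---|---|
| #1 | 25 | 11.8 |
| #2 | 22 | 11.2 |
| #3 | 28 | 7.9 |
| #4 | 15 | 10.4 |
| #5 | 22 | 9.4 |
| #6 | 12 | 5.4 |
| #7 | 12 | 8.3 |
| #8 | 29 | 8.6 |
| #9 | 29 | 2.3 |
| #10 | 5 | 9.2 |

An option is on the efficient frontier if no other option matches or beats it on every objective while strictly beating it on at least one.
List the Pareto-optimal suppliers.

#1: dominated by #2 (lead time 22≤25, defect rate 11.2≤11.8).
#2: dominated by #4 (lead time 15≤22, defect rate 10.4≤11.2).
#3: dominated by #6 (lead time 12≤28, defect rate 5.4≤7.9).
#4: dominated by #6 (lead time 12≤15, defect rate 5.4≤10.4).
#5: dominated by #6 (lead time 12≤22, defect rate 5.4≤9.4).
#6: not dominated.
#7: dominated by #6 (lead time 12≤12, defect rate 5.4≤8.3).
#8: dominated by #3 (lead time 28≤29, defect rate 7.9≤8.6).
#9: not dominated (best defect rate).
#10: not dominated (best lead time).

#6, #9, #10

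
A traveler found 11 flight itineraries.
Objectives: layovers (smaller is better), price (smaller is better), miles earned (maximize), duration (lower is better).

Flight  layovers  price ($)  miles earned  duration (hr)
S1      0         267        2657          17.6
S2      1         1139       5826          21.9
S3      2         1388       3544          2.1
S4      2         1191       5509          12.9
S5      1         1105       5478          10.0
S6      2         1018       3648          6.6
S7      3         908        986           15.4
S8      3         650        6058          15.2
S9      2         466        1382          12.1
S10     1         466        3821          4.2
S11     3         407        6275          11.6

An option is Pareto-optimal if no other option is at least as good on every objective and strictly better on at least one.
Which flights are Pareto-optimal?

S1, S2, S3, S4, S5, S10, S11

S1: not dominated (best layovers).
S2: not dominated.
S3: not dominated (best duration).
S4: not dominated.
S5: not dominated.
S6: dominated by S10 (layovers 1≤2, price 466≤1018, miles earned 3821≥3648, duration 4.2≤6.6).
S7: dominated by S8 (layovers 3≤3, price 650≤908, miles earned 6058≥986, duration 15.2≤15.4).
S8: dominated by S11 (layovers 3≤3, price 407≤650, miles earned 6275≥6058, duration 11.6≤15.2).
S9: dominated by S10 (layovers 1≤2, price 466≤466, miles earned 3821≥1382, duration 4.2≤12.1).
S10: not dominated.
S11: not dominated (best miles earned).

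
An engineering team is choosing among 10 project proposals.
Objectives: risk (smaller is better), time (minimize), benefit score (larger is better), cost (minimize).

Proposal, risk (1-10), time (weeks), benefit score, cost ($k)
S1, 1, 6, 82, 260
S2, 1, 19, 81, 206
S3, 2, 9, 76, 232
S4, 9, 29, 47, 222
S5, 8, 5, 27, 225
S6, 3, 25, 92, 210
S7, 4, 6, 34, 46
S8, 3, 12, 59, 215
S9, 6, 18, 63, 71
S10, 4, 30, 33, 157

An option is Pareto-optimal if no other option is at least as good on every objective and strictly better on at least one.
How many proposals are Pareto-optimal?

8

S1: not dominated.
S2: not dominated.
S3: not dominated.
S4: dominated by S2 (risk 1≤9, time 19≤29, benefit score 81≥47, cost 206≤222).
S5: not dominated (best time).
S6: not dominated (best benefit score).
S7: not dominated (best cost).
S8: not dominated.
S9: not dominated.
S10: dominated by S7 (risk 4≤4, time 6≤30, benefit score 34≥33, cost 46≤157).
Pareto-optimal: S1, S2, S3, S5, S6, S7, S8, S9 → 8.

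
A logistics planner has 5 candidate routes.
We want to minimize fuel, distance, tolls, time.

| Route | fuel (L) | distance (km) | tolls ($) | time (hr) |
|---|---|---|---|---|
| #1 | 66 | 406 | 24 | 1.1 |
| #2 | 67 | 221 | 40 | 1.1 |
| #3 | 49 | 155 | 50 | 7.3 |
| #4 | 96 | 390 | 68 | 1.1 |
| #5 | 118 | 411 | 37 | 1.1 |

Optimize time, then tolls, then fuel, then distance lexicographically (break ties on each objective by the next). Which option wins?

#1

First minimize time: best is 1.1, kept {#1, #2, #4, #5}.
Then minimize tolls: best is 24, kept {#1}.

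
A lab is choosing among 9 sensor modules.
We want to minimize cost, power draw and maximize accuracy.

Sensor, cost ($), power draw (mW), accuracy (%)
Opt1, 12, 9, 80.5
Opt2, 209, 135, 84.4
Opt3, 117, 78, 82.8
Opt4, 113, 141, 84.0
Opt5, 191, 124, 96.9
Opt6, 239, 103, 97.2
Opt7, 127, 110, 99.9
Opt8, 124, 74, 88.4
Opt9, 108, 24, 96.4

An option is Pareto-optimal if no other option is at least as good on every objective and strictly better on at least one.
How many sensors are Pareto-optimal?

Opt1: not dominated (best cost).
Opt2: dominated by Opt5 (cost 191≤209, power draw 124≤135, accuracy 96.9≥84.4).
Opt3: dominated by Opt9 (cost 108≤117, power draw 24≤78, accuracy 96.4≥82.8).
Opt4: dominated by Opt9 (cost 108≤113, power draw 24≤141, accuracy 96.4≥84.0).
Opt5: dominated by Opt7 (cost 127≤191, power draw 110≤124, accuracy 99.9≥96.9).
Opt6: not dominated.
Opt7: not dominated (best accuracy).
Opt8: dominated by Opt9 (cost 108≤124, power draw 24≤74, accuracy 96.4≥88.4).
Opt9: not dominated.
Pareto-optimal: Opt1, Opt6, Opt7, Opt9 → 4.

4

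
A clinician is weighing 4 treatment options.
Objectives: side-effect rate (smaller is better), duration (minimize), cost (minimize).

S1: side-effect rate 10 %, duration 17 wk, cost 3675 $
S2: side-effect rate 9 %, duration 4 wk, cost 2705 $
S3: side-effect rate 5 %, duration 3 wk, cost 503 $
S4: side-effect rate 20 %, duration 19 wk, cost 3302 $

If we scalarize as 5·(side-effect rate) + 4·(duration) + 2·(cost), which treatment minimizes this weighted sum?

S3

S1: 5·10 + 4·17 + 2·3675 = 7468
S2: 5·9 + 4·4 + 2·2705 = 5471
S3: 5·5 + 4·3 + 2·503 = 1043
S4: 5·20 + 4·19 + 2·3302 = 6780
Lowest: S3 at 1043.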